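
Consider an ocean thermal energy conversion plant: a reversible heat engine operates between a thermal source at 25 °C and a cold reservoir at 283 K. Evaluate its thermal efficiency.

T_H = 25 °C → 25 + 273.15 = 298.15 K.
Carnot efficiency: η = 1 − T_C/T_H = 1 − 283.00/298.15 = 0.0508.

η ≈ 0.0508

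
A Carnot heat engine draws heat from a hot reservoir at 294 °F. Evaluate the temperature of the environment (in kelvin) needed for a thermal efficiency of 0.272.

T_H = 294 °F → (294 − 32) × 5/9 = 145.56 °C = 418.71 K.
From η = 1 − T_C/T_H, T_C = T_H·(1 − η) = 418.71 × (1 − 0.272) = 305 K.

T_C ≈ 305 K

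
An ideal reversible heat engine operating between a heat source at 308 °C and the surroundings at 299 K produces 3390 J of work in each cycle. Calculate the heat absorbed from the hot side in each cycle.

T_H = 308 °C → 308 + 273.15 = 581.15 K.
Since the cycle is reversible, η = 1 − T_C/T_H = 1 − 299.00/581.15 = 0.4855.
Q_H = W/η = 3390/0.4855 = 6982 J.

Q_H ≈ 6982 J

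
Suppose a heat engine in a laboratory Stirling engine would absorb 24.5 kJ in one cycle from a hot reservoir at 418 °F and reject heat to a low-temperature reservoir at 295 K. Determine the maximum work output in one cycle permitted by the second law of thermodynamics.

W_max ≈ 9.68 kJ

T_H = 418 °F → (418 − 32) × 5/9 = 214.44 °C = 487.59 K.
The upper bound on efficiency is η_max = 1 − T_C/T_H = 1 − 295.00/487.59 = 0.3950.
W_max = η_max · Q_H = 0.3950 × 24.5 = 9.68 kJ.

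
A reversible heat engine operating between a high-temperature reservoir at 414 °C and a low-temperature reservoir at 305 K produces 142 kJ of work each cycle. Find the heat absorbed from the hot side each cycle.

Q_H ≈ 255.3 kJ

T_H = 414 °C → 414 + 273.15 = 687.15 K.
For a reversible engine, η = 1 − T_C/T_H = 1 − 305.00/687.15 = 0.5561.
Q_H = W/η = 142/0.5561 = 255.3 kJ.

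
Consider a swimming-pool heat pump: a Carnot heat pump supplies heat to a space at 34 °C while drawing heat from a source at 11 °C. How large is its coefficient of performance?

COP_HP ≈ 13.4

T_H = 34 °C → 34 + 273.15 = 307.15 K.
T_C = 11 °C → 11 + 273.15 = 284.15 K.
For a reversible heat pump, COP_HP = T_H/(T_H − T_C) = 307.15/(307.15 − 284.15) = 13.4.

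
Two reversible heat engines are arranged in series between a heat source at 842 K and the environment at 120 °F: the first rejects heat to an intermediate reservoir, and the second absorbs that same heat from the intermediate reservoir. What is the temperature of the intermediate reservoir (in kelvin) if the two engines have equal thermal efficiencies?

T_C = 120 °F → (120 − 32) × 5/9 = 48.89 °C = 322.04 K.
Equal efficiencies require 1 − T_m/T_H = 1 − T_C/T_m, i.e. T_m/T_H = T_C/T_m, so T_m = √(T_H·T_C) = √(842.00 × 322.04) = 521 K.

T_m ≈ 521 K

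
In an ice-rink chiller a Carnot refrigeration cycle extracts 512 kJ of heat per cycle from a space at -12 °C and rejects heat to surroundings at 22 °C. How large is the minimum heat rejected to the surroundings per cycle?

T_H = 22 °C → 22 + 273.15 = 295.15 K.
T_C = -12 °C → -12 + 273.15 = 261.15 K.
For a reversible cycle Q_H/Q_C = T_H/T_C, so Q_H = Q_C·T_H/T_C = 512 × 295.15/261.15 = 579 kJ.

Q_H ≈ 579 kJ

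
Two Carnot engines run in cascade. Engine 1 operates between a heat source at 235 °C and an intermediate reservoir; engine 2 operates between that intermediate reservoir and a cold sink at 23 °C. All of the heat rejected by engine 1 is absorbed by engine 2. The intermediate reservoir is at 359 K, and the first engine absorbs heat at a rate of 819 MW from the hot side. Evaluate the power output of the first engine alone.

T_H = 235 °C → 235 + 273.15 = 508.15 K.
T_C = 23 °C → 23 + 273.15 = 296.15 K.
First-stage efficiency η₁ = 1 − T_m/T_H = 1 − 359.00/508.15 = 0.2935.
W₁ = η₁·Q_H = 0.2935 × 819 = 240 MW.

Ẇ₁ ≈ 240 MW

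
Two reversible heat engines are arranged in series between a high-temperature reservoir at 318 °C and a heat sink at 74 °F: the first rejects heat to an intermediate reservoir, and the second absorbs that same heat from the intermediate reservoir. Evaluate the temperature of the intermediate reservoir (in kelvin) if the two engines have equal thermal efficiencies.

T_m ≈ 419 K

T_H = 318 °C → 318 + 273.15 = 591.15 K.
T_C = 74 °F → (74 − 32) × 5/9 = 23.33 °C = 296.48 K.
Equal efficiencies require 1 − T_m/T_H = 1 − T_C/T_m, i.e. T_m/T_H = T_C/T_m, so T_m = √(T_H·T_C) = √(591.15 × 296.48) = 419 K.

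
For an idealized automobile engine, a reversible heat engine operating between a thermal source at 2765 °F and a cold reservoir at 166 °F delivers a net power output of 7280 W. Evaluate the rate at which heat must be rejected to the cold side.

T_H = 2765 °F → (2765 − 32) × 5/9 = 1518.33 °C = 1791.48 K.
T_C = 166 °F → (166 − 32) × 5/9 = 74.44 °C = 347.59 K.
For a reversible engine, η = 1 − T_C/T_H = 1 − 347.59/1791.48 = 0.8060.
Since Q_C/Q_H = T_C/T_H and Q_H = W/η, Q_C = W·T_C/(T_H − T_C) = 7280 × 347.59/1443.89 = 1753 W.

Q̇_C ≈ 1753 W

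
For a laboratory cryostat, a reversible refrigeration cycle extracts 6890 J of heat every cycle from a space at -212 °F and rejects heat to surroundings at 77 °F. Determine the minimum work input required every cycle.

T_H = 77 °F → (77 − 32) × 5/9 = 25.00 °C = 298.15 K.
T_C = -212 °F → (-212 − 32) × 5/9 = -135.56 °C = 137.59 K.
COP_R = T_C/(T_H − T_C) = 137.59/160.56 = 0.8570.
W = Q_C/COP_R = 6890/0.8570 = 8040 J.

W_in ≈ 8040 J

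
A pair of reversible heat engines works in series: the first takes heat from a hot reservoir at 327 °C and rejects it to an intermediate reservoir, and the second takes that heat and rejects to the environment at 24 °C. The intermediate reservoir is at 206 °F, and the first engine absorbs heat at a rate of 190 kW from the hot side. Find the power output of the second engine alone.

Ẇ₂ ≈ 23.0 kW

T_H = 327 °C → 327 + 273.15 = 600.15 K.
T_C = 24 °C → 24 + 273.15 = 297.15 K.
T_m = 206 °F → (206 − 32) × 5/9 = 96.67 °C = 369.82 K.
Heat entering the second stage: Q_m = Q_H·(T_m/T_H) = 190 × 369.82/600.15 = 117 kW.
Second-stage efficiency η₂ = 1 − T_C/T_m = 1 − 297.15/369.82 = 0.1965, so W₂ = η₂·Q_m = 23.0 kW.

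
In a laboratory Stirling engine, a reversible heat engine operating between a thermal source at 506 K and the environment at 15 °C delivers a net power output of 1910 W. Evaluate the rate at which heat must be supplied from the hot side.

T_C = 15 °C → 15 + 273.15 = 288.15 K.
For a reversible engine, η = 1 − T_C/T_H = 1 − 288.15/506.00 = 0.4305.
Q_H = W/η = 1910/0.4305 = 4436 W.

Q̇_H ≈ 4436 W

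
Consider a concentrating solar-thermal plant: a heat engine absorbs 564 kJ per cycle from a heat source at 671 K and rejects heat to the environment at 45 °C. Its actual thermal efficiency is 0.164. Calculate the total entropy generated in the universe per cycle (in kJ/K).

T_C = 45 °C → 45 + 273.15 = 318.15 K.
W = η·Q_H = 0.164 × 564 = 92.50 kJ, so Q_C = Q_H − W = 471.5 kJ.
The hot reservoir loses entropy Q_H/T_H = 564/671.00 = 0.8405 kJ/K; the cold reservoir gains Q_C/T_C = 471.5/318.15 = 1.482 kJ/K.
ΔS_univ = −Q_H/T_H + Q_C/T_C = 0.6415 kJ/K (> 0, since η = 0.164 < η_Carnot = 0.526).

ΔS_univ ≈ 0.6415 kJ/K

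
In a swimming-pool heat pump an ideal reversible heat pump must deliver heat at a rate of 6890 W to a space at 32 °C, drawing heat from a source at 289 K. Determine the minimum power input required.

T_H = 32 °C → 32 + 273.15 = 305.15 K.
The Carnot heat-pump COP is COP_HP = T_H/(T_H − T_C) = 305.15/16.15 = 18.8947.
W = Q_H/COP_HP = 6890/18.8947 = 364.7 W.

Ẇ_in ≈ 364.7 W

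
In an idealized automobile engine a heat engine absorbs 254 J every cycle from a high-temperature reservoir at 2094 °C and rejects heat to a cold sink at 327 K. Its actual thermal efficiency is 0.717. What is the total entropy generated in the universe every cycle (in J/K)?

T_H = 2094 °C → 2094 + 273.15 = 2367.15 K.
W = η·Q_H = 0.717 × 254 = 182.1 J, so Q_C = Q_H − W = 71.88 J.
The hot reservoir loses entropy Q_H/T_H = 254/2367.15 = 0.1073 J/K; the cold reservoir gains Q_C/T_C = 71.88/327.00 = 0.2198 J/K.
ΔS_univ = −Q_H/T_H + Q_C/T_C = 0.113 J/K (> 0, since η = 0.717 < η_Carnot = 0.862).

ΔS_univ ≈ 0.113 J/K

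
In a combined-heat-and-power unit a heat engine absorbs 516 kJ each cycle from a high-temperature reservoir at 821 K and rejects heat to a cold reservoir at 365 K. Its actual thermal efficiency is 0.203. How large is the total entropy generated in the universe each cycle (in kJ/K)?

ΔS_univ ≈ 0.4982 kJ/K

W = η·Q_H = 0.203 × 516 = 104.7 kJ, so Q_C = Q_H − W = 411.3 kJ.
Entropy balance on the reservoirs: −Q_H/T_H = -0.6285 kJ/K, +Q_C/T_C = 1.127 kJ/K.
ΔS_univ = −Q_H/T_H + Q_C/T_C = 0.4982 kJ/K (> 0, since η = 0.203 < η_Carnot = 0.555).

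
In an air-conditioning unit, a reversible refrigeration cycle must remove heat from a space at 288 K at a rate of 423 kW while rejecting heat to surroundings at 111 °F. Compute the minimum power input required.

T_H = 111 °F → (111 − 32) × 5/9 = 43.89 °C = 317.04 K.
For a reversible refrigerator, COP_R = T_C/(T_H − T_C) = 288.00/29.04 = 9.9177.
W = Q_C/COP_R = 423/9.9177 = 42.7 kW.

Ẇ_in ≈ 42.7 kW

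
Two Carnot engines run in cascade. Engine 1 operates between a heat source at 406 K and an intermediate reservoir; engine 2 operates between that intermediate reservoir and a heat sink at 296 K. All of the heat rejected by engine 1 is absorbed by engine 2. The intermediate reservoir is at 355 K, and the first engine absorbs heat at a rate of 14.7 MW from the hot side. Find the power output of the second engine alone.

Heat entering the second stage: Q_m = Q_H·(T_m/T_H) = 14.7 × 355.00/406.00 = 12.9 MW.
Second-stage efficiency η₂ = 1 − T_C/T_m = 1 − 296.00/355.00 = 0.1662, so W₂ = η₂·Q_m = 2.14 MW.

Ẇ₂ ≈ 2.14 MW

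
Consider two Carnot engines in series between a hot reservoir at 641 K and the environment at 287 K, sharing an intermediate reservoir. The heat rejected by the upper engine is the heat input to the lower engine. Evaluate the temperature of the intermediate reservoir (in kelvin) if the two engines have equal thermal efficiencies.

T_m ≈ 428.9 K

Equal efficiencies require 1 − T_m/T_H = 1 − T_C/T_m, i.e. T_m/T_H = T_C/T_m, so T_m = √(T_H·T_C) = √(641.00 × 287.00) = 428.9 K.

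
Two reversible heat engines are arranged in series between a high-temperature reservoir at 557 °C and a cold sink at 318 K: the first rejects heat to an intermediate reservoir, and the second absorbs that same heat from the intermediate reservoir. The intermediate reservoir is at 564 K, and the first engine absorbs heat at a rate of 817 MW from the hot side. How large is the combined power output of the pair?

Ẇ_total ≈ 504 MW

T_H = 557 °C → 557 + 273.15 = 830.15 K.
Two reversible stages in series are equivalent to a single Carnot engine between T_H and T_C, so η_total = 1 − T_C/T_H = 1 − 318.00/830.15 = 0.6169.
W_total = η_total · Q_H = 0.6169 × 817 = 504 MW.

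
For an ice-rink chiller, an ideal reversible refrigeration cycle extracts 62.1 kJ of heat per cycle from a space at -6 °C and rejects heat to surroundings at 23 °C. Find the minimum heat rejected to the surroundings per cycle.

T_H = 23 °C → 23 + 273.15 = 296.15 K.
T_C = -6 °C → -6 + 273.15 = 267.15 K.
For a reversible cycle Q_H/Q_C = T_H/T_C, so Q_H = Q_C·T_H/T_C = 62.1 × 296.15/267.15 = 68.8 kJ.

Q_H ≈ 68.8 kJ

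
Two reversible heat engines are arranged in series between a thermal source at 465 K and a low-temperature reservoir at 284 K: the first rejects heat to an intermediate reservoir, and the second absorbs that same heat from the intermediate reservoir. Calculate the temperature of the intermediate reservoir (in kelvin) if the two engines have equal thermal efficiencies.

Equal efficiencies require 1 − T_m/T_H = 1 − T_C/T_m, i.e. T_m/T_H = T_C/T_m, so T_m = √(T_H·T_C) = √(465.00 × 284.00) = 363 K.

T_m ≈ 363 K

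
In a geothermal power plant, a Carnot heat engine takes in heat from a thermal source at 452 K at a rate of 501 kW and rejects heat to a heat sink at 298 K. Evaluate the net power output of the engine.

Ẇ ≈ 171 kW

Carnot efficiency: η = 1 − T_C/T_H = 1 − 298.00/452.00 = 0.3407.
W = η·Q_H = 0.3407 × 501 = 171 kW.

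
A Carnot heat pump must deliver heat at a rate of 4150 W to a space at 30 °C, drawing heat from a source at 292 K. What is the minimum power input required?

T_H = 30 °C → 30 + 273.15 = 303.15 K.
Reversible heating COP: COP_HP = T_H/(T_H − T_C) = 303.15/11.15 = 27.1883.
W = Q_H/COP_HP = 4150/27.1883 = 153 W.

Ẇ_in ≈ 153 W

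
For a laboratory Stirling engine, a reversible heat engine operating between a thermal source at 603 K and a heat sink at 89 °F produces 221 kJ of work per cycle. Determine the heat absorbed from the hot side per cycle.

T_C = 89 °F → (89 − 32) × 5/9 = 31.67 °C = 304.82 K.
Carnot efficiency: η = 1 − T_C/T_H = 1 − 304.82/603.00 = 0.4945.
Q_H = W/η = 221/0.4945 = 446.9 kJ.

Q_H ≈ 446.9 kJ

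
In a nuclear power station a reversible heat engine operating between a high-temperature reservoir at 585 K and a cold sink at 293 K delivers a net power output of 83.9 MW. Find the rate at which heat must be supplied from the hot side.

η_rev = 1 − T_C/T_H = 1 − 293.00/585.00 = 0.4991.
Q_H = W/η = 83.9/0.4991 = 168 MW.

Q̇_H ≈ 168 MW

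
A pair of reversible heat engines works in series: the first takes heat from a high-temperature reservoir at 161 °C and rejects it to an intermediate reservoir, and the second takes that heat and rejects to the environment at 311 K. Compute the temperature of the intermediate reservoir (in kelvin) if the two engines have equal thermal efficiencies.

T_m ≈ 367 K

T_H = 161 °C → 161 + 273.15 = 434.15 K.
Equal efficiencies require 1 − T_m/T_H = 1 − T_C/T_m, i.e. T_m/T_H = T_C/T_m, so T_m = √(T_H·T_C) = √(434.15 × 311.00) = 367 K.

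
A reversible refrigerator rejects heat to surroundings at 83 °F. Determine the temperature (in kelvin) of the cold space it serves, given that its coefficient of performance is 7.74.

T_C ≈ 267 K

T_H = 83 °F → (83 − 32) × 5/9 = 28.33 °C = 301.48 K.
COP_R = T_C/(T_H − T_C) ⇒ T_C = T_H·COP_R/(1 + COP_R) = 301.48 × 7.74/(1 + 7.74) = 267 K.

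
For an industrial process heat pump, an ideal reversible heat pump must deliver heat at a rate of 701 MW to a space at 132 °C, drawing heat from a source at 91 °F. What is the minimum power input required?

Ẇ_in ≈ 172 MW

T_H = 132 °C → 132 + 273.15 = 405.15 K.
T_C = 91 °F → (91 − 32) × 5/9 = 32.78 °C = 305.93 K.
The Carnot heat-pump COP is COP_HP = T_H/(T_H − T_C) = 405.15/99.22 = 4.0833.
W = Q_H/COP_HP = 701/4.0833 = 172 MW.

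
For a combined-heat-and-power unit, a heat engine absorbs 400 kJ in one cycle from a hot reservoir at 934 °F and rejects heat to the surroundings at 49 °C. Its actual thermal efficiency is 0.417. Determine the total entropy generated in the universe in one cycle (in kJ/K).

ΔS_univ ≈ 0.2073 kJ/K

T_H = 934 °F → (934 − 32) × 5/9 = 501.11 °C = 774.26 K.
T_C = 49 °C → 49 + 273.15 = 322.15 K.
W = η·Q_H = 0.417 × 400 = 166.8 kJ, so Q_C = Q_H − W = 233.2 kJ.
Entropy balance on the reservoirs: −Q_H/T_H = -0.5166 kJ/K, +Q_C/T_C = 0.7239 kJ/K.
ΔS_univ = −Q_H/T_H + Q_C/T_C = 0.2073 kJ/K (> 0, since η = 0.417 < η_Carnot = 0.584).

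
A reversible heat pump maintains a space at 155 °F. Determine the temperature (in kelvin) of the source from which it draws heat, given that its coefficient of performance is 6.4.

T_C ≈ 288 K

T_H = 155 °F → (155 − 32) × 5/9 = 68.33 °C = 341.48 K.
COP_HP = T_H/(T_H − T_C) ⇒ T_C = T_H·(COP_HP − 1)/COP_HP = 341.48 × (6.4 − 1)/6.4 = 288 K.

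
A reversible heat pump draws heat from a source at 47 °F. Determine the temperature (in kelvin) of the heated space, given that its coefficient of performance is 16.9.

T_C = 47 °F → (47 − 32) × 5/9 = 8.33 °C = 281.48 K.
COP_HP = T_H/(T_H − T_C) ⇒ T_H = T_C·COP_HP/(COP_HP − 1) = 281.48 × 16.9/(16.9 − 1) = 299 K.

T_H ≈ 299 K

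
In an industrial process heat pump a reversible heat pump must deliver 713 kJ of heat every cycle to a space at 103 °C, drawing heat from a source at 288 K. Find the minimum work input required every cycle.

W_in ≈ 167.1 kJ

T_H = 103 °C → 103 + 273.15 = 376.15 K.
For a reversible heat pump, COP_HP = T_H/(T_H − T_C) = 376.15/88.15 = 4.2672.
W = Q_H/COP_HP = 713/4.2672 = 167.1 kJ.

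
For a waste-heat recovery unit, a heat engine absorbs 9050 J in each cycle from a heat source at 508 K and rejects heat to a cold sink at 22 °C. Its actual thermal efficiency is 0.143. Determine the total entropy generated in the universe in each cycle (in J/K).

ΔS_univ ≈ 8.463 J/K

T_C = 22 °C → 22 + 273.15 = 295.15 K.
W = η·Q_H = 0.143 × 9050 = 1294 J, so Q_C = Q_H − W = 7756 J.
Reservoir entropy changes: ΔS_H = −Q_H/T_H = −9050/508.00 = -17.81 J/K and ΔS_C = +Q_C/T_C = 7756/295.15 = 26.28 J/K.
ΔS_univ = −Q_H/T_H + Q_C/T_C = 8.463 J/K (> 0, since η = 0.143 < η_Carnot = 0.419).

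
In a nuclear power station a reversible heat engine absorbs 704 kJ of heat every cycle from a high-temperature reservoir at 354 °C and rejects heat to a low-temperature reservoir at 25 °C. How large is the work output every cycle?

W ≈ 369.3 kJ

T_H = 354 °C → 354 + 273.15 = 627.15 K.
T_C = 25 °C → 25 + 273.15 = 298.15 K.
For a reversible engine, η = 1 − T_C/T_H = 1 − 298.15/627.15 = 0.5246.
W = η·Q_H = 0.5246 × 704 = 369.3 kJ.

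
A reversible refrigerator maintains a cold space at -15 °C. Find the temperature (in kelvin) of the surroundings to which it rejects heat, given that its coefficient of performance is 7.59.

T_C = -15 °C → -15 + 273.15 = 258.15 K.
COP_R = T_C/(T_H − T_C) ⇒ T_H = T_C·(1 + 1/COP_R) = 258.15 × (1 + 1/7.59) = 292 K.

T_H ≈ 292 K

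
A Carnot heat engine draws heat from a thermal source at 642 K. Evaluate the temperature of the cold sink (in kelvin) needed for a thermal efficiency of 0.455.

T_C ≈ 349.9 K

From η = 1 − T_C/T_H, T_C = T_H·(1 − η) = 642.00 × (1 − 0.455) = 349.9 K.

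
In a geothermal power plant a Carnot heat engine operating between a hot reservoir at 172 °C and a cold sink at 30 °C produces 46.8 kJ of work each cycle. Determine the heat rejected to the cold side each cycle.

T_H = 172 °C → 172 + 273.15 = 445.15 K.
T_C = 30 °C → 30 + 273.15 = 303.15 K.
For a reversible engine, η = 1 − T_C/T_H = 1 − 303.15/445.15 = 0.3190.
Since Q_C/Q_H = T_C/T_H and Q_H = W/η, Q_C = W·T_C/(T_H − T_C) = 46.8 × 303.15/142.00 = 99.9 kJ.

Q_C ≈ 99.9 kJ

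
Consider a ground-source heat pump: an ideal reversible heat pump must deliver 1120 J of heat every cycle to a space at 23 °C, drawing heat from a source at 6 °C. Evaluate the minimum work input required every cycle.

T_H = 23 °C → 23 + 273.15 = 296.15 K.
T_C = 6 °C → 6 + 273.15 = 279.15 K.
COP_HP = T_H/(T_H − T_C) = 296.15/17.00 = 17.4206.
W = Q_H/COP_HP = 1120/17.4206 = 64.3 J.

W_in ≈ 64.3 J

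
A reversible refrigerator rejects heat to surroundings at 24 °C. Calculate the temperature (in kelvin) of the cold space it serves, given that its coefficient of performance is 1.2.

T_C ≈ 162.1 K

T_H = 24 °C → 24 + 273.15 = 297.15 K.
COP_R = T_C/(T_H − T_C) ⇒ T_C = T_H·COP_R/(1 + COP_R) = 297.15 × 1.2/(1 + 1.2) = 162.1 K.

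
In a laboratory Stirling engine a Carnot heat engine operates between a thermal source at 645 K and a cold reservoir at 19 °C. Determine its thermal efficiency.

T_C = 19 °C → 19 + 273.15 = 292.15 K.
The Carnot efficiency is η = 1 − T_C/T_H = 1 − 292.15/645.00 = 0.5471.

η ≈ 0.5471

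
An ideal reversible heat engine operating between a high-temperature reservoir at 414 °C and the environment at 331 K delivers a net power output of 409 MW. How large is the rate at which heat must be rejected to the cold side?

T_H = 414 °C → 414 + 273.15 = 687.15 K.
For a reversible engine, η = 1 − T_C/T_H = 1 − 331.00/687.15 = 0.5183.
Since Q_C/Q_H = T_C/T_H and Q_H = W/η, Q_C = W·T_C/(T_H − T_C) = 409 × 331.00/356.15 = 380.1 MW.

Q̇_C ≈ 380.1 MW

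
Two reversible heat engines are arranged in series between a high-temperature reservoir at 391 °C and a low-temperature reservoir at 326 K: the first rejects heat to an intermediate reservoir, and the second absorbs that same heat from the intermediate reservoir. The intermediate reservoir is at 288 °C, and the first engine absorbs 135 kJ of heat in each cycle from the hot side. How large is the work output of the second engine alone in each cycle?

W₂ ≈ 47.8 kJ

T_H = 391 °C → 391 + 273.15 = 664.15 K.
T_m = 288 °C → 288 + 273.15 = 561.15 K.
Heat entering the second stage: Q_m = Q_H·(T_m/T_H) = 135 × 561.15/664.15 = 114 kJ.
Second-stage efficiency η₂ = 1 − T_C/T_m = 1 − 326.00/561.15 = 0.4191, so W₂ = η₂·Q_m = 47.8 kJ.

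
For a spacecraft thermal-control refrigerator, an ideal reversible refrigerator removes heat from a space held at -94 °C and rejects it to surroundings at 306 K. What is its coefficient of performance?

T_C = -94 °C → -94 + 273.15 = 179.15 K.
The reversible coefficient of performance is COP_R = T_C/(T_H − T_C) = 179.15/(306.00 − 179.15) = 1.41.

COP_R ≈ 1.41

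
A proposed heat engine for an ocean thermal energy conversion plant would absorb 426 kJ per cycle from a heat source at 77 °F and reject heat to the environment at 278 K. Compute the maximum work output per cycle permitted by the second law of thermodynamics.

T_H = 77 °F → (77 − 32) × 5/9 = 25.00 °C = 298.15 K.
By the Carnot theorem, η_max = 1 − T_C/T_H = 1 − 278.00/298.15 = 0.0676.
W_max = η_max · Q_H = 0.0676 × 426 = 28.79 kJ.

W_max ≈ 28.79 kJ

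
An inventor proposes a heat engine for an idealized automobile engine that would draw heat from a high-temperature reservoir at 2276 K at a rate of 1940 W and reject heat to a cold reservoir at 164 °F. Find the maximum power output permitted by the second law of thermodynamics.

T_C = 164 °F → (164 − 32) × 5/9 = 73.33 °C = 346.48 K.
No engine can exceed the Carnot limit: η_max = 1 − T_C/T_H = 1 − 346.48/2276.00 = 0.8478.
W_max = η_max · Q_H = 0.8478 × 1940 = 1640 W.

Ẇ_max ≈ 1640 W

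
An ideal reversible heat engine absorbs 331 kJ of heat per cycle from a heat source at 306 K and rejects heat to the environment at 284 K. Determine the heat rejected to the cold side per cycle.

Q_C ≈ 307 kJ

The Carnot efficiency is η = 1 − T_C/T_H = 1 − 284.00/306.00 = 0.0719.
For a reversible cycle Q_C/Q_H = T_C/T_H, so Q_C = 331 × 284.00/306.00 = 307 kJ.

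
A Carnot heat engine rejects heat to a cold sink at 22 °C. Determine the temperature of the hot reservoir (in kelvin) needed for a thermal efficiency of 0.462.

T_C = 22 °C → 22 + 273.15 = 295.15 K.
From η = 1 − T_C/T_H, solving for T_H gives T_H = T_C/(1 − η) = 295.15/(1 − 0.462) = 548.6 K.

T_H ≈ 548.6 K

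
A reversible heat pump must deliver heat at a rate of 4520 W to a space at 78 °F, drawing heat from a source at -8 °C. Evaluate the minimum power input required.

Ẇ_in ≈ 507.8 W

T_H = 78 °F → (78 − 32) × 5/9 = 25.56 °C = 298.71 K.
T_C = -8 °C → -8 + 273.15 = 265.15 K.
COP_HP = T_H/(T_H − T_C) = 298.71/33.56 = 8.9018.
W = Q_H/COP_HP = 4520/8.9018 = 507.8 W.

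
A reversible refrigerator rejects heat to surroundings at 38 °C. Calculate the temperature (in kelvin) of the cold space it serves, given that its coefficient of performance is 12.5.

T_C ≈ 288 K

T_H = 38 °C → 38 + 273.15 = 311.15 K.
COP_R = T_C/(T_H − T_C) ⇒ T_C = T_H·COP_R/(1 + COP_R) = 311.15 × 12.5/(1 + 12.5) = 288 K.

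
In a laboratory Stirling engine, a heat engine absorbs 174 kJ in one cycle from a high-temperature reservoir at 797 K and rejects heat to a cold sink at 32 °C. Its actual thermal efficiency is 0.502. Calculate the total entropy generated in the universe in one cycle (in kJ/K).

ΔS_univ ≈ 0.06565 kJ/K

T_C = 32 °C → 32 + 273.15 = 305.15 K.
W = η·Q_H = 0.502 × 174 = 87.35 kJ, so Q_C = Q_H − W = 86.65 kJ.
Entropy balance on the reservoirs: −Q_H/T_H = -0.2183 kJ/K, +Q_C/T_C = 0.2840 kJ/K.
ΔS_univ = −Q_H/T_H + Q_C/T_C = 0.06565 kJ/K (> 0, since η = 0.502 < η_Carnot = 0.617).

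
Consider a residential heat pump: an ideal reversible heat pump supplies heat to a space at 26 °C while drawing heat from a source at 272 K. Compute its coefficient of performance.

COP_HP ≈ 11.0

T_H = 26 °C → 26 + 273.15 = 299.15 K.
The Carnot heat-pump COP is COP_HP = T_H/(T_H − T_C) = 299.15/(299.15 − 272.00) = 11.0.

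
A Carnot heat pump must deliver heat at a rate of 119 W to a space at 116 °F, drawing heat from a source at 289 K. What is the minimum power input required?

T_H = 116 °F → (116 − 32) × 5/9 = 46.67 °C = 319.82 K.
Reversible heating COP: COP_HP = T_H/(T_H − T_C) = 319.82/30.82 = 10.3780.
W = Q_H/COP_HP = 119/10.3780 = 11.5 W.

Ẇ_in ≈ 11.5 W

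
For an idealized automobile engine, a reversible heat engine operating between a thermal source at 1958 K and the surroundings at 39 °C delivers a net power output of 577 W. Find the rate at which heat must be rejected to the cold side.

Q̇_C ≈ 109 W

T_C = 39 °C → 39 + 273.15 = 312.15 K.
The Carnot efficiency is η = 1 − T_C/T_H = 1 − 312.15/1958.00 = 0.8406.
Since Q_C/Q_H = T_C/T_H and Q_H = W/η, Q_C = W·T_C/(T_H − T_C) = 577 × 312.15/1645.85 = 109 W.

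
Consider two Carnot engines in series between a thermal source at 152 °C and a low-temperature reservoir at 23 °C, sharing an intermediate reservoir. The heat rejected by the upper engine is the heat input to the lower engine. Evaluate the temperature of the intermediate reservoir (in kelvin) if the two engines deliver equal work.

T_m ≈ 361 K

T_H = 152 °C → 152 + 273.15 = 425.15 K.
T_C = 23 °C → 23 + 273.15 = 296.15 K.
For reversible stages Q_m = Q_H·(T_m/T_H). Setting W₁ = Q_H(1 − T_m/T_H) equal to W₂ = Q_m(1 − T_C/T_m) = Q_H·(T_m − T_C)/T_H gives T_H − T_m = T_m − T_C, so T_m = (T_H + T_C)/2 = (425.15 + 296.15)/2 = 361 K.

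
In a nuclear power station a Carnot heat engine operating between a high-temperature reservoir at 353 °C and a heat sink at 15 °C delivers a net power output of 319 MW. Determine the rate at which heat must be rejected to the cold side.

T_H = 353 °C → 353 + 273.15 = 626.15 K.
T_C = 15 °C → 15 + 273.15 = 288.15 K.
Since the cycle is reversible, η = 1 − T_C/T_H = 1 − 288.15/626.15 = 0.5398.
Since Q_C/Q_H = T_C/T_H and Q_H = W/η, Q_C = W·T_C/(T_H − T_C) = 319 × 288.15/338.00 = 272 MW.

Q̇_C ≈ 272 MW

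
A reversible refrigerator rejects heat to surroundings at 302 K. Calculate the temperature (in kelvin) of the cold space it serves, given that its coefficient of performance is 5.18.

COP_R = T_C/(T_H − T_C) ⇒ T_C = T_H·COP_R/(1 + COP_R) = 302.00 × 5.18/(1 + 5.18) = 253 K.

T_C ≈ 253 K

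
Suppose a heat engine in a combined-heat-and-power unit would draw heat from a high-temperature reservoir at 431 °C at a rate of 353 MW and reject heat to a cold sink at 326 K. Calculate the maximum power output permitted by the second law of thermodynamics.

Ẇ_max ≈ 189.6 MW

T_H = 431 °C → 431 + 273.15 = 704.15 K.
By the Carnot theorem, η_max = 1 − T_C/T_H = 1 − 326.00/704.15 = 0.5370.
W_max = η_max · Q_H = 0.5370 × 353 = 189.6 MW.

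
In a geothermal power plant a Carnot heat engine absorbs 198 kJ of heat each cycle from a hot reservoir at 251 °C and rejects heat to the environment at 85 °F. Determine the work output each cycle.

T_H = 251 °C → 251 + 273.15 = 524.15 K.
T_C = 85 °F → (85 − 32) × 5/9 = 29.44 °C = 302.59 K.
Carnot efficiency: η = 1 − T_C/T_H = 1 − 302.59/524.15 = 0.4227.
W = η·Q_H = 0.4227 × 198 = 83.7 kJ.

W ≈ 83.7 kJ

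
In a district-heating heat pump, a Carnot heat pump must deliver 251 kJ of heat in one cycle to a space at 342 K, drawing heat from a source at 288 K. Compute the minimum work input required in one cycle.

W_in ≈ 39.6 kJ

For a reversible heat pump, COP_HP = T_H/(T_H − T_C) = 342.00/54.00 = 6.3333.
W = Q_H/COP_HP = 251/6.3333 = 39.6 kJ.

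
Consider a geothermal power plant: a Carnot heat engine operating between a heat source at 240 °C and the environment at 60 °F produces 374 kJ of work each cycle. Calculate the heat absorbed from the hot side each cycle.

Q_H ≈ 855.1 kJ

T_H = 240 °C → 240 + 273.15 = 513.15 K.
T_C = 60 °F → (60 − 32) × 5/9 = 15.56 °C = 288.71 K.
Carnot efficiency: η = 1 − T_C/T_H = 1 − 288.71/513.15 = 0.4374.
Q_H = W/η = 374/0.4374 = 855.1 kJ.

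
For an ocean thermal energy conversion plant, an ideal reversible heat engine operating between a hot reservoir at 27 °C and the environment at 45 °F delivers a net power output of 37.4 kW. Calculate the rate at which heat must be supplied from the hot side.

T_H = 27 °C → 27 + 273.15 = 300.15 K.
T_C = 45 °F → (45 − 32) × 5/9 = 7.22 °C = 280.37 K.
Carnot efficiency: η = 1 − T_C/T_H = 1 − 280.37/300.15 = 0.0659.
Q_H = W/η = 37.4/0.0659 = 568 kW.

Q̇_H ≈ 568 kW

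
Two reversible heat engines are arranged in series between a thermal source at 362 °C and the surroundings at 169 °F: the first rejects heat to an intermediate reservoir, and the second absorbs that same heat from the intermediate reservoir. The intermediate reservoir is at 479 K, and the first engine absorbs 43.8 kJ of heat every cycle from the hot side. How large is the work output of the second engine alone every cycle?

T_H = 362 °C → 362 + 273.15 = 635.15 K.
T_C = 169 °F → (169 − 32) × 5/9 = 76.11 °C = 349.26 K.
Heat entering the second stage: Q_m = Q_H·(T_m/T_H) = 43.8 × 479.00/635.15 = 33.03 kJ.
Second-stage efficiency η₂ = 1 − T_C/T_m = 1 − 349.26/479.00 = 0.2709, so W₂ = η₂·Q_m = 8.947 kJ.

W₂ ≈ 8.947 kJ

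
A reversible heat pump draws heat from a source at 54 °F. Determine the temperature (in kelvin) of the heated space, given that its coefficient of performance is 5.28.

T_C = 54 °F → (54 − 32) × 5/9 = 12.22 °C = 285.37 K.
COP_HP = T_H/(T_H − T_C) ⇒ T_H = T_C·COP_HP/(COP_HP − 1) = 285.37 × 5.28/(5.28 − 1) = 352 K.

T_H ≈ 352 K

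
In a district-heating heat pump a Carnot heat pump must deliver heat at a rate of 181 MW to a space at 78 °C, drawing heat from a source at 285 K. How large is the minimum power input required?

Ẇ_in ≈ 34.1 MW

T_H = 78 °C → 78 + 273.15 = 351.15 K.
The Carnot heat-pump COP is COP_HP = T_H/(T_H − T_C) = 351.15/66.15 = 5.3084.
W = Q_H/COP_HP = 181/5.3084 = 34.1 MW.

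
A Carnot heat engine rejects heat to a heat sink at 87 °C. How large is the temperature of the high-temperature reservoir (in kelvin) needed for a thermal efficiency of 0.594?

T_H ≈ 887 K

T_C = 87 °C → 87 + 273.15 = 360.15 K.
From η = 1 − T_C/T_H, solving for T_H gives T_H = T_C/(1 − η) = 360.15/(1 − 0.594) = 887 K.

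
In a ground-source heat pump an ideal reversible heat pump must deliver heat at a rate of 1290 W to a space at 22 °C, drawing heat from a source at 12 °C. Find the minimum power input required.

T_H = 22 °C → 22 + 273.15 = 295.15 K.
T_C = 12 °C → 12 + 273.15 = 285.15 K.
COP_HP = T_H/(T_H − T_C) = 295.15/10.00 = 29.5150.
W = Q_H/COP_HP = 1290/29.5150 = 43.7 W.

Ẇ_in ≈ 43.7 W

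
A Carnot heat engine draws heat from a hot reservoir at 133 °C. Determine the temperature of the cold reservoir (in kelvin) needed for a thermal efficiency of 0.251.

T_H = 133 °C → 133 + 273.15 = 406.15 K.
From η = 1 − T_C/T_H, T_C = T_H·(1 − η) = 406.15 × (1 − 0.251) = 304.2 K.

T_C ≈ 304.2 K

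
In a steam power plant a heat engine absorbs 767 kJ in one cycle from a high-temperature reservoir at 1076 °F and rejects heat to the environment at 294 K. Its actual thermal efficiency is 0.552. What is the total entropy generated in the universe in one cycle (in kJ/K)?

ΔS_univ ≈ 0.270 kJ/K

T_H = 1076 °F → (1076 − 32) × 5/9 = 580.00 °C = 853.15 K.
W = η·Q_H = 0.552 × 767 = 423.4 kJ, so Q_C = Q_H − W = 343.6 kJ.
Entropy balance on the reservoirs: −Q_H/T_H = -0.8990 kJ/K, +Q_C/T_C = 1.169 kJ/K.
ΔS_univ = −Q_H/T_H + Q_C/T_C = 0.270 kJ/K (> 0, since η = 0.552 < η_Carnot = 0.655).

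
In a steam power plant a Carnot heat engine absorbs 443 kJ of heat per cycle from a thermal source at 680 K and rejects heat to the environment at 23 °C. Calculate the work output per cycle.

W ≈ 250.1 kJ

T_C = 23 °C → 23 + 273.15 = 296.15 K.
Carnot efficiency: η = 1 − T_C/T_H = 1 − 296.15/680.00 = 0.5645.
W = η·Q_H = 0.5645 × 443 = 250.1 kJ.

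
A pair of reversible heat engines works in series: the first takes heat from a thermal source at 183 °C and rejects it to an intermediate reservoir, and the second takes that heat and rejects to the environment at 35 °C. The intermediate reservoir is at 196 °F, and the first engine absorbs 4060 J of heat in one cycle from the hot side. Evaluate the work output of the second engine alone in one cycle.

W₂ ≈ 499 J

T_H = 183 °C → 183 + 273.15 = 456.15 K.
T_C = 35 °C → 35 + 273.15 = 308.15 K.
T_m = 196 °F → (196 − 32) × 5/9 = 91.11 °C = 364.26 K.
Heat entering the second stage: Q_m = Q_H·(T_m/T_H) = 4060 × 364.26/456.15 = 3240 J.
Second-stage efficiency η₂ = 1 − T_C/T_m = 1 − 308.15/364.26 = 0.1540, so W₂ = η₂·Q_m = 499 J.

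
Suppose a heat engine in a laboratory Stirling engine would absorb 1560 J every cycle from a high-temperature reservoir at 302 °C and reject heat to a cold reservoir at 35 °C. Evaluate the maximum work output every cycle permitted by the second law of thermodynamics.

T_H = 302 °C → 302 + 273.15 = 575.15 K.
T_C = 35 °C → 35 + 273.15 = 308.15 K.
No engine can exceed the Carnot limit: η_max = 1 − T_C/T_H = 1 − 308.15/575.15 = 0.4642.
W_max = η_max · Q_H = 0.4642 × 1560 = 724 J.

W_max ≈ 724 J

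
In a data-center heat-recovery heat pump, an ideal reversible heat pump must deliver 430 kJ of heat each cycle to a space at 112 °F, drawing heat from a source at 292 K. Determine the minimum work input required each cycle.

T_H = 112 °F → (112 − 32) × 5/9 = 44.44 °C = 317.59 K.
Reversible heating COP: COP_HP = T_H/(T_H − T_C) = 317.59/25.59 = 12.4087.
W = Q_H/COP_HP = 430/12.4087 = 34.7 kJ.

W_in ≈ 34.7 kJ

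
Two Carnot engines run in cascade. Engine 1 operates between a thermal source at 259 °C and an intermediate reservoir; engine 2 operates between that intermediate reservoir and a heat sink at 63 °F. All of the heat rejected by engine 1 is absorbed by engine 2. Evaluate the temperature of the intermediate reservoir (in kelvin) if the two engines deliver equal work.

T_m ≈ 411 K

T_H = 259 °C → 259 + 273.15 = 532.15 K.
T_C = 63 °F → (63 − 32) × 5/9 = 17.22 °C = 290.37 K.
For reversible stages Q_m = Q_H·(T_m/T_H). Setting W₁ = Q_H(1 − T_m/T_H) equal to W₂ = Q_m(1 − T_C/T_m) = Q_H·(T_m − T_C)/T_H gives T_H − T_m = T_m − T_C, so T_m = (T_H + T_C)/2 = (532.15 + 290.37)/2 = 411 K.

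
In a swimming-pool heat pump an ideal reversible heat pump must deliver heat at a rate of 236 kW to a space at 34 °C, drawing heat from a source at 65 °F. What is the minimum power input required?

T_H = 34 °C → 34 + 273.15 = 307.15 K.
T_C = 65 °F → (65 − 32) × 5/9 = 18.33 °C = 291.48 K.
Reversible heating COP: COP_HP = T_H/(T_H − T_C) = 307.15/15.67 = 19.6053.
W = Q_H/COP_HP = 236/19.6053 = 12.04 kW.

Ẇ_in ≈ 12.04 kW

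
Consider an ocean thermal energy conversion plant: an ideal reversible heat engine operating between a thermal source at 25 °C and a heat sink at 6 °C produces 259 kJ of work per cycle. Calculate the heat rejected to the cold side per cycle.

T_H = 25 °C → 25 + 273.15 = 298.15 K.
T_C = 6 °C → 6 + 273.15 = 279.15 K.
The Carnot efficiency is η = 1 − T_C/T_H = 1 − 279.15/298.15 = 0.0637.
Since Q_C/Q_H = T_C/T_H and Q_H = W/η, Q_C = W·T_C/(T_H − T_C) = 259 × 279.15/19.00 = 3810 kJ.

Q_C ≈ 3810 kJ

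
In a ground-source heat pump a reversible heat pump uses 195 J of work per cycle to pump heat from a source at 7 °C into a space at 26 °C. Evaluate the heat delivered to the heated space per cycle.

Q_H ≈ 3070 J

T_H = 26 °C → 26 + 273.15 = 299.15 K.
T_C = 7 °C → 7 + 273.15 = 280.15 K.
The Carnot heat-pump COP is COP_HP = T_H/(T_H − T_C) = 299.15/19.00 = 15.7447.
Q_H = COP_HP · W = 15.7447 × 195 = 3070 J.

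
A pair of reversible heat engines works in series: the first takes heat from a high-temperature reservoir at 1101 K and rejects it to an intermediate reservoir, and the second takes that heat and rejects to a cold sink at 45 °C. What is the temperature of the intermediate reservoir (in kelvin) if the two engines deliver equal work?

T_m ≈ 710 K

T_C = 45 °C → 45 + 273.15 = 318.15 K.
For reversible stages Q_m = Q_H·(T_m/T_H). Setting W₁ = Q_H(1 − T_m/T_H) equal to W₂ = Q_m(1 − T_C/T_m) = Q_H·(T_m − T_C)/T_H gives T_H − T_m = T_m − T_C, so T_m = (T_H + T_C)/2 = (1101.00 + 318.15)/2 = 710 K.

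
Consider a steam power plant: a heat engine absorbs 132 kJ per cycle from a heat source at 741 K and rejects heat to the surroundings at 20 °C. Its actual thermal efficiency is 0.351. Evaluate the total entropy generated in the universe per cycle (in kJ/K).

T_C = 20 °C → 20 + 273.15 = 293.15 K.
W = η·Q_H = 0.351 × 132 = 46.33 kJ, so Q_C = Q_H − W = 85.67 kJ.
Entropy balance on the reservoirs: −Q_H/T_H = -0.1781 kJ/K, +Q_C/T_C = 0.2922 kJ/K.
ΔS_univ = −Q_H/T_H + Q_C/T_C = 0.114 kJ/K (> 0, since η = 0.351 < η_Carnot = 0.604).

ΔS_univ ≈ 0.114 kJ/K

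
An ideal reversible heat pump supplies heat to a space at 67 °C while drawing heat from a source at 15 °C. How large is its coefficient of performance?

T_H = 67 °C → 67 + 273.15 = 340.15 K.
T_C = 15 °C → 15 + 273.15 = 288.15 K.
The Carnot heat-pump COP is COP_HP = T_H/(T_H − T_C) = 340.15/(340.15 − 288.15) = 6.541.

COP_HP ≈ 6.541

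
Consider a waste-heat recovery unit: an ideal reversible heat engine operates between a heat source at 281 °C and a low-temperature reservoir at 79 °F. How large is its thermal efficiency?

η ≈ 0.460

T_H = 281 °C → 281 + 273.15 = 554.15 K.
T_C = 79 °F → (79 − 32) × 5/9 = 26.11 °C = 299.26 K.
The Carnot efficiency is η = 1 − T_C/T_H = 1 − 299.26/554.15 = 0.460.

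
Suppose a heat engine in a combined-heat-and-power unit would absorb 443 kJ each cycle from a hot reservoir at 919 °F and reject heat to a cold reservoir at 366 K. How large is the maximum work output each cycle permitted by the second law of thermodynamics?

W_max ≈ 231 kJ

T_H = 919 °F → (919 − 32) × 5/9 = 492.78 °C = 765.93 K.
No engine can exceed the Carnot limit: η_max = 1 − T_C/T_H = 1 − 366.00/765.93 = 0.5221.
W_max = η_max · Q_H = 0.5221 × 443 = 231 kJ.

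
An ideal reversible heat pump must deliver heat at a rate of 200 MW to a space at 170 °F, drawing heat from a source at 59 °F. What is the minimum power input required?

Ẇ_in ≈ 35.26 MW

T_H = 170 °F → (170 − 32) × 5/9 = 76.67 °C = 349.82 K.
T_C = 59 °F → (59 − 32) × 5/9 = 15.00 °C = 288.15 K.
Reversible heating COP: COP_HP = T_H/(T_H − T_C) = 349.82/61.67 = 5.6727.
W = Q_H/COP_HP = 200/5.6727 = 35.26 MW.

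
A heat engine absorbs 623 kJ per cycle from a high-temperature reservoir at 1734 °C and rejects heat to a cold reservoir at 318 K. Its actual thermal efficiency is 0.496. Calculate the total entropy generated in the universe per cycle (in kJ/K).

ΔS_univ ≈ 0.6770 kJ/K

T_H = 1734 °C → 1734 + 273.15 = 2007.15 K.
W = η·Q_H = 0.496 × 623 = 309.0 kJ, so Q_C = Q_H − W = 314.0 kJ.
Reservoir entropy changes: ΔS_H = −Q_H/T_H = −623/2007.15 = -0.3104 kJ/K and ΔS_C = +Q_C/T_C = 314.0/318.00 = 0.9874 kJ/K.
ΔS_univ = −Q_H/T_H + Q_C/T_C = 0.6770 kJ/K (> 0, since η = 0.496 < η_Carnot = 0.842).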